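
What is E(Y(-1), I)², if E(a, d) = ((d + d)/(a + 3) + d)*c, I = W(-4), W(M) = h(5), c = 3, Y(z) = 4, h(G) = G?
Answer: 18225/49 ≈ 371.94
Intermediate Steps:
W(M) = 5
I = 5
E(a, d) = 3*d + 6*d/(3 + a) (E(a, d) = ((d + d)/(a + 3) + d)*3 = ((2*d)/(3 + a) + d)*3 = (2*d/(3 + a) + d)*3 = (d + 2*d/(3 + a))*3 = 3*d + 6*d/(3 + a))
E(Y(-1), I)² = (3*5*(5 + 4)/(3 + 4))² = (3*5*9/7)² = (3*5*(⅐)*9)² = (135/7)² = 18225/49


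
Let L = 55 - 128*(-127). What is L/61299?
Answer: 5437/20433 ≈ 0.26609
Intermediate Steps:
L = 16311 (L = 55 + 16256 = 16311)
L/61299 = 16311/61299 = 16311*(1/61299) = 5437/20433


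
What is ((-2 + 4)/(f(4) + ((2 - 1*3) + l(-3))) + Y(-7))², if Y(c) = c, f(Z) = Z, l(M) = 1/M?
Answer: 625/16 ≈ 39.063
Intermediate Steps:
l(M) = 1/M
((-2 + 4)/(f(4) + ((2 - 1*3) + l(-3))) + Y(-7))² = ((-2 + 4)/(4 + ((2 - 1*3) + 1/(-3))) - 7)² = (2/(4 + ((2 - 3) - ⅓)) - 7)² = (2/(4 + (-1 - ⅓)) - 7)² = (2/(4 - 4/3) - 7)² = (2/(8/3) - 7)² = (2*(3/8) - 7)² = (¾ - 7)² = (-25/4)² = 625/16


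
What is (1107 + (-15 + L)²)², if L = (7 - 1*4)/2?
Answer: 26594649/16 ≈ 1.6622e+6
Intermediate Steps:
L = 3/2 (L = (7 - 4)*(½) = 3*(½) = 3/2 ≈ 1.5000)
(1107 + (-15 + L)²)² = (1107 + (-15 + 3/2)²)² = (1107 + (-27/2)²)² = (1107 + 729/4)² = (5157/4)² = 26594649/16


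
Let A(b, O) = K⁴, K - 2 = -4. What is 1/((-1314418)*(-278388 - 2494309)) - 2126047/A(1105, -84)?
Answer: -3874170909949663623/29155862762768 ≈ -1.3288e+5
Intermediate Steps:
K = -2 (K = 2 - 4 = -2)
A(b, O) = 16 (A(b, O) = (-2)⁴ = 16)
1/((-1314418)*(-278388 - 2494309)) - 2126047/A(1105, -84) = 1/((-1314418)*(-278388 - 2494309)) - 2126047/16 = -1/1314418/(-2772697) - 2126047*1/16 = -1/1314418*(-1/2772697) - 2126047/16 = 1/3644482845346 - 2126047/16 = -3874170909949663623/29155862762768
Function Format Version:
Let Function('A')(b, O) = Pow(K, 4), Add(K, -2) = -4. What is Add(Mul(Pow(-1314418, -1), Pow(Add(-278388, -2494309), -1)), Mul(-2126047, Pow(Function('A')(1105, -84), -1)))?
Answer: Rational(-3874170909949663623, 29155862762768) ≈ -1.3288e+5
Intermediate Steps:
K = -2 (K = Add(2, -4) = -2)
Function('A')(b, O) = 16 (Function('A')(b, O) = Pow(-2, 4) = 16)
Add(Mul(Pow(-1314418, -1), Pow(Add(-278388, -2494309), -1)), Mul(-2126047, Pow(Function('A')(1105, -84), -1))) = Add(Mul(Pow(-1314418, -1), Pow(Add(-278388, -2494309), -1)), Mul(-2126047, Pow(16, -1))) = Add(Mul(Rational(-1, 1314418), Pow(-2772697, -1)), Mul(-2126047, Rational(1, 16))) = Add(Mul(Rational(-1, 1314418), Rational(-1, 2772697)), Rational(-2126047, 16)) = Add(Rational(1, 3644482845346), Rational(-2126047, 16)) = Rational(-3874170909949663623, 29155862762768)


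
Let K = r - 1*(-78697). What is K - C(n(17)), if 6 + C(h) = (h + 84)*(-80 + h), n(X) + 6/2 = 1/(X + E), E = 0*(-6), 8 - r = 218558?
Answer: -38472803/289 ≈ -1.3312e+5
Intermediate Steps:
r = -218550 (r = 8 - 1*218558 = 8 - 218558 = -218550)
E = 0
n(X) = -3 + 1/X (n(X) = -3 + 1/(X + 0) = -3 + 1/X)
C(h) = -6 + (-80 + h)*(84 + h) (C(h) = -6 + (h + 84)*(-80 + h) = -6 + (84 + h)*(-80 + h) = -6 + (-80 + h)*(84 + h))
K = -139853 (K = -218550 - 1*(-78697) = -218550 + 78697 = -139853)
K - C(n(17)) = -139853 - (-6726 + (-3 + 1/17)² + 4*(-3 + 1/17)) = -139853 - (-6726 + (-50/17)² + 4*(-50/17)) = -139853 - (-6726 + 2500/289 - 200/17) = -139853 - 1*(-1944714/289) = -139853 + 1944714/289 = -38472803/289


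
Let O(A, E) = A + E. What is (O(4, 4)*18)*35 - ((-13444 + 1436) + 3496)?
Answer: 13552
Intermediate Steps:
(O(4, 4)*18)*35 - ((-13444 + 1436) + 3496) = ((4 + 4)*18)*35 - ((-13444 + 1436) + 3496) = (8*18)*35 - (-12008 + 3496) = 144*35 - 1*(-8512) = 5040 + 8512 = 13552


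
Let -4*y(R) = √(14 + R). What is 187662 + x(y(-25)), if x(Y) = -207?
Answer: 187455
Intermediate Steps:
y(R) = -√(14 + R)/4
187662 + x(y(-25)) = 187662 - 207 = 187455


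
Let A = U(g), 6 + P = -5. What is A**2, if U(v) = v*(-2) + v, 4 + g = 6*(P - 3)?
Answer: 7744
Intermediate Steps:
P = -11 (P = -6 - 5 = -11)
g = -88 (g = -4 + 6*(-11 - 3) = -4 + 6*(-14) = -4 - 84 = -88)
U(v) = -v (U(v) = -2*v + v = -v)
A = 88 (A = -1*(-88) = 88)
A**2 = 88**2 = 7744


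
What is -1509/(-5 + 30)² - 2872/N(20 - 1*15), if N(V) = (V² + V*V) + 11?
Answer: -1887049/38125 ≈ -49.496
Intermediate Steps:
N(V) = 11 + 2*V² (N(V) = (V² + V²) + 11 = 2*V² + 11 = 11 + 2*V²)
-1509/(-5 + 30)² - 2872/N(20 - 1*15) = -1509/(-5 + 30)² - 2872/(11 + 2*(20 - 1*15)²) = -1509/(25²) - 2872/(11 + 2*(20 - 15)²) = -1509/625 - 2872/(11 + 2*5²) = -1509*1/625 - 2872/(11 + 2*25) = -1509/625 - 2872/(11 + 50) = -1509/625 - 2872/61 = -1887049/38125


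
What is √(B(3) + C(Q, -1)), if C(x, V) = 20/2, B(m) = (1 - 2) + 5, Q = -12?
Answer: √14 ≈ 3.7417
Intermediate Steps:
B(m) = 4 (B(m) = -1 + 5 = 4)
C(x, V) = 10 (C(x, V) = 20*(½) = 10)
√(B(3) + C(Q, -1)) = √(4 + 10) = √14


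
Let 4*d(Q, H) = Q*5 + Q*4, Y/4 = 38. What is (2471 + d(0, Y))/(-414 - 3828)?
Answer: -353/606 ≈ -0.58251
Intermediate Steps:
Y = 152 (Y = 4*38 = 152)
d(Q, H) = 9*Q/4 (d(Q, H) = (Q*5 + Q*4)/4 = (5*Q + 4*Q)/4 = (9*Q)/4 = 9*Q/4)
(2471 + d(0, Y))/(-414 - 3828) = (2471 + (9/4)*0)/(-414 - 3828) = (2471 + 0)/(-4242) = 2471*(-1/4242) = -353/606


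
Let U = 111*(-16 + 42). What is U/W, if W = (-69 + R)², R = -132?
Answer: 962/13467 ≈ 0.071434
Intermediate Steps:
U = 2886 (U = 111*26 = 2886)
W = 40401 (W = (-69 - 132)² = (-201)² = 40401)
U/W = 2886/40401 = 2886*(1/40401) = 962/13467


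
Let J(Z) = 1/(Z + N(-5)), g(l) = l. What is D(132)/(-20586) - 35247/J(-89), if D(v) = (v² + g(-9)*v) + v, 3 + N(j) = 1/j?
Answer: 55749849037/17155 ≈ 3.2498e+6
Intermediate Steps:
N(j) = -3 + 1/j
J(Z) = 1/(-16/5 + Z) (J(Z) = 1/(Z + (-3 + 1/(-5))) = 1/(Z + (-3 - ⅕)) = 1/(Z - 16/5) = 1/(-16/5 + Z))
D(v) = v² - 8*v (D(v) = (v² - 9*v) + v = v² - 8*v)
D(132)/(-20586) - 35247/J(-89) = (132*(-8 + 132))/(-20586) - 35247/(5/(-16 + 5*(-89))) = (132*124)*(-1/20586) - 35247/(5/(-16 - 445)) = 16368*(-1/20586) - 35247/(5/(-461)) = -2728/3431 - 35247/(5*(-1/461)) = -2728/3431 - 35247/(-5/461) = -2728/3431 - 35247*(-461/5) = -2728/3431 + 16248867/5 = 55749849037/17155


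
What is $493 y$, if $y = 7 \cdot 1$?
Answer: $3451$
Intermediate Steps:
$y = 7$
$493 y = 493 \cdot 7 = 3451$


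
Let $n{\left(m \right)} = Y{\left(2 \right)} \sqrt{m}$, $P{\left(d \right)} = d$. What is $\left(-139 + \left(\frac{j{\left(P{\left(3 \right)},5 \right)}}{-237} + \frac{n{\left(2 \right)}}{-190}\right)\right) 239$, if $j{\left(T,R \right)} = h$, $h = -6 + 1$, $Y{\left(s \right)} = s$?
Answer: $- \frac{7872182}{237} - \frac{239 \sqrt{2}}{95} \approx -33220.0$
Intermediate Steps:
$h = -5$
$j{\left(T,R \right)} = -5$
$n{\left(m \right)} = 2 \sqrt{m}$
$\left(-139 + \left(\frac{j{\left(P{\left(3 \right)},5 \right)}}{-237} + \frac{n{\left(2 \right)}}{-190}\right)\right) 239 = \left(-139 + \left(- \frac{5}{-237} + \frac{2 \sqrt{2}}{-190}\right)\right) 239 = \left(-139 + \left(\left(-5\right) \left(- \frac{1}{237}\right) + 2 \sqrt{2} \left(- \frac{1}{190}\right)\right)\right) 239 = \left(-139 + \left(\frac{5}{237} - \frac{\sqrt{2}}{95}\right)\right) 239 = \left(- \frac{32938}{237} - \frac{\sqrt{2}}{95}\right) 239 = - \frac{7872182}{237} - \frac{239 \sqrt{2}}{95}$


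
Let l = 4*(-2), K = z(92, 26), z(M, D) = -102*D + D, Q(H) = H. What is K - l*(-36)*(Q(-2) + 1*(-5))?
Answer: -610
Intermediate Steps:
z(M, D) = -101*D
K = -2626 (K = -101*26 = -2626)
l = -8
K - l*(-36)*(Q(-2) + 1*(-5)) = -2626 - (-8*(-36))*(-2 + 1*(-5)) = -2626 - 288*(-2 - 5) = -2626 - 288*(-7) = -2626 - 1*(-2016) = -2626 + 2016 = -610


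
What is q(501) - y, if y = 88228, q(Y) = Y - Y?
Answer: -88228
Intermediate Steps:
q(Y) = 0
q(501) - y = 0 - 1*88228 = 0 - 88228 = -88228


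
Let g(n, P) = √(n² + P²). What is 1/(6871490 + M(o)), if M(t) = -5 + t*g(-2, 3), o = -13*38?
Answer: 6871485/47217302932757 + 494*√13/47217302932757 ≈ 1.4557e-7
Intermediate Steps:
o = -494
g(n, P) = √(P² + n²)
M(t) = -5 + t*√13 (M(t) = -5 + t*√(3² + (-2)²) = -5 + t*√(9 + 4) = -5 + t*√13)
1/(6871490 + M(o)) = 1/(6871490 + (-5 - 494*√13)) = 1/(6871485 - 494*√13)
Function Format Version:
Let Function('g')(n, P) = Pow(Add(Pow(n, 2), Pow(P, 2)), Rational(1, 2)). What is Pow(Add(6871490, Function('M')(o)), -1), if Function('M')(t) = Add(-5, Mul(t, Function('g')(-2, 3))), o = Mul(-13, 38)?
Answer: Add(Rational(6871485, 47217302932757), Mul(Rational(494, 47217302932757), Pow(13, Rational(1, 2)))) ≈ 1.4557e-7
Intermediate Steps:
o = -494
Function('g')(n, P) = Pow(Add(Pow(P, 2), Pow(n, 2)), Rational(1, 2))
Function('M')(t) = Add(-5, Mul(t, Pow(13, Rational(1, 2)))) (Function('M')(t) = Add(-5, Mul(t, Pow(Add(Pow(3, 2), Pow(-2, 2)), Rational(1, 2)))) = Add(-5, Mul(t, Pow(Add(9, 4), Rational(1, 2)))) = Add(-5, Mul(t, Pow(13, Rational(1, 2)))))
Pow(Add(6871490, Function('M')(o)), -1) = Pow(Add(6871490, Add(-5, Mul(-494, Pow(13, Rational(1, 2))))), -1) = Pow(Add(6871485, Mul(-494, Pow(13, Rational(1, 2)))), -1)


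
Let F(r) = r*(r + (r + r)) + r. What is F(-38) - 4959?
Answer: -665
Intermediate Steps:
F(r) = r + 3*r² (F(r) = r*(r + 2*r) + r = r*(3*r) + r = 3*r² + r = r + 3*r²)
F(-38) - 4959 = -38*(1 + 3*(-38)) - 4959 = -38*(1 - 114) - 4959 = -38*(-113) - 4959 = 4294 - 4959 = -665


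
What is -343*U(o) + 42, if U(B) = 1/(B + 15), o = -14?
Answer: -301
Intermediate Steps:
U(B) = 1/(15 + B)
-343*U(o) + 42 = -343/(15 - 14) + 42 = -343/1 + 42 = -343*1 + 42 = -343 + 42 = -301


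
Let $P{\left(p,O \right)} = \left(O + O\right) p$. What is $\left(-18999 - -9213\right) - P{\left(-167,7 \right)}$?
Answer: $-7448$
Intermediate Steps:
$P{\left(p,O \right)} = 2 O p$
$\left(-18999 - -9213\right) - P{\left(-167,7 \right)} = \left(-18999 - -9213\right) - 2 \cdot 7 \left(-167\right) = \left(-18999 + 9213\right) - -2338 = -9786 + 2338 = -7448$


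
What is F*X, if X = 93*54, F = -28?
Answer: -140616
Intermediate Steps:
X = 5022
F*X = -28*5022 = -140616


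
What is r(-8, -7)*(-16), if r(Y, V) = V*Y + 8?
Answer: -1024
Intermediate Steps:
r(Y, V) = 8 + V*Y
r(-8, -7)*(-16) = (8 - 7*(-8))*(-16) = (8 + 56)*(-16) = 64*(-16) = -1024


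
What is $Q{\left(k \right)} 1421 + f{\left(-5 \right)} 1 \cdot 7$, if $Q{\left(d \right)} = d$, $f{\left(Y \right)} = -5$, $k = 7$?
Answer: $9912$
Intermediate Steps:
$Q{\left(k \right)} 1421 + f{\left(-5 \right)} 1 \cdot 7 = 7 \cdot 1421 + \left(-5\right) 1 \cdot 7 = 9947 - 35 = 9912$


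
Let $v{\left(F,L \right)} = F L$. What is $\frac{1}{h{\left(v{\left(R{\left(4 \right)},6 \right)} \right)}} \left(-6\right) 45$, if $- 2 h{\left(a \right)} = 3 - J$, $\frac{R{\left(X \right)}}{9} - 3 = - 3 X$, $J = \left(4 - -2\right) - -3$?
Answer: $-90$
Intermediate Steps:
$J = 9$ ($J = \left(4 + 2\right) + 3 = 6 + 3 = 9$)
$R{\left(X \right)} = 27 - 27 X$ ($R{\left(X \right)} = 27 + 9 \left(- 3 X\right) = 27 - 27 X$)
$h{\left(a \right)} = 3$ ($h{\left(a \right)} = - \frac{3 - 9}{2} = \left(- \frac{1}{2}\right) \left(-6\right) = 3$)
$\frac{1}{h{\left(v{\left(R{\left(4 \right)},6 \right)} \right)}} \left(-6\right) 45 = \frac{1}{3} \left(-6\right) 45 = \left(-2\right) 45 = -90$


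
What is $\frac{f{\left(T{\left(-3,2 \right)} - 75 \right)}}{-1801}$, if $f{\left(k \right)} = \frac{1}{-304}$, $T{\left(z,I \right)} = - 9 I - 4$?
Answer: $\frac{1}{547504} \approx 1.8265 \cdot 10^{-6}$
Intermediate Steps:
$T{\left(z,I \right)} = -4 - 9 I$
$f{\left(k \right)} = - \frac{1}{304}$
$\frac{f{\left(T{\left(-3,2 \right)} - 75 \right)}}{-1801} = - \frac{1}{304 \left(-1801\right)} = \left(- \frac{1}{304}\right) \left(- \frac{1}{1801}\right) = \frac{1}{547504}$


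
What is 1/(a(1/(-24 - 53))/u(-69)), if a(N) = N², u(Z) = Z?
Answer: -409101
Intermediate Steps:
1/(a(1/(-24 - 53))/u(-69)) = 1/((1/(-24 - 53))²/(-69)) = 1/((1/(-77))²*(-1/69)) = 1/((-1/77)²*(-1/69)) = 1/((1/5929)*(-1/69)) = 1/(-1/409101) = -409101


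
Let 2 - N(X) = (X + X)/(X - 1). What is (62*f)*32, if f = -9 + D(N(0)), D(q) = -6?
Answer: -29760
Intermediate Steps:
N(X) = 2 - 2*X/(-1 + X) (N(X) = 2 - (X + X)/(X - 1) = 2 - 2*X/(-1 + X))
f = -15 (f = -9 - 6 = -15)
(62*f)*32 = (62*(-15))*32 = -930*32 = -29760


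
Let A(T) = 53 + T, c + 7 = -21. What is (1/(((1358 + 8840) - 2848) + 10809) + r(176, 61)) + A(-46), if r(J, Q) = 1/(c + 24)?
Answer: 490297/72636 ≈ 6.7501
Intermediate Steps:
c = -28 (c = -7 - 21 = -28)
r(J, Q) = -1/4 (r(J, Q) = 1/(-28 + 24) = 1/(-4) = -1/4)
(1/(((1358 + 8840) - 2848) + 10809) + r(176, 61)) + A(-46) = (1/(((1358 + 8840) - 2848) + 10809) - 1/4) + (53 - 46) = (1/((10198 - 2848) + 10809) - 1/4) + 7 = (1/(7350 + 10809) - 1/4) + 7 = (1/18159 - 1/4) + 7 = -18155/72636 + 7 = 490297/72636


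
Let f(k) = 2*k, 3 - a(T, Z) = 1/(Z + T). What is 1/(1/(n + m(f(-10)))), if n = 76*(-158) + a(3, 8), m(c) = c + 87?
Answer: -131319/11 ≈ -11938.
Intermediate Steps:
a(T, Z) = 3 - 1/(T + Z) (a(T, Z) = 3 - 1/(Z + T) = 3 - 1/(T + Z))
m(c) = 87 + c
n = -132056/11 (n = 76*(-158) + (-1 + 3*3 + 3*8)/(3 + 8) = -12008 + (-1 + 9 + 24)/11 = -12008 + (1/11)*32 = -12008 + 32/11 = -132056/11 ≈ -12005.)
1/(1/(n + m(f(-10)))) = 1/(1/(-132056/11 + (87 + 2*(-10)))) = 1/(1/(-132056/11 + (87 - 20))) = 1/(1/(-132056/11 + 67)) = 1/(1/(-131319/11)) = 1/(-11/131319) = -131319/11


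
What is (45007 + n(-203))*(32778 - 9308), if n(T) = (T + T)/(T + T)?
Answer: 1056337760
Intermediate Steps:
n(T) = 1 (n(T) = (2*T)/((2*T)) = (2*T)*(1/(2*T)) = 1)
(45007 + n(-203))*(32778 - 9308) = (45007 + 1)*(32778 - 9308) = 45008*23470 = 1056337760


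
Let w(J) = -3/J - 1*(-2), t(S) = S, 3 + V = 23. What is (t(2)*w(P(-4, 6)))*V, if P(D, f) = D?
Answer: 110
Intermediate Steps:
V = 20 (V = -3 + 23 = 20)
w(J) = 2 - 3/J (w(J) = -3/J + 2 = 2 - 3/J)
(t(2)*w(P(-4, 6)))*V = (2*(2 - 3/(-4)))*20 = (2*(2 - 3*(-¼)))*20 = (2*(2 + ¾))*20 = (2*(11/4))*20 = (11/2)*20 = 110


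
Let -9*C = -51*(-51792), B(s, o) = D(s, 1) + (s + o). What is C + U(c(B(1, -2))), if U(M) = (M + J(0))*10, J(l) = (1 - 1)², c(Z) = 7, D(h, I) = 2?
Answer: -293418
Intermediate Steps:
B(s, o) = 2 + o + s (B(s, o) = 2 + (s + o) = 2 + (o + s) = 2 + o + s)
J(l) = 0 (J(l) = 0² = 0)
C = -293488 (C = -(-17)*(-51792)/3 = -⅑*2641392 = -293488)
U(M) = 10*M (U(M) = (M + 0)*10 = M*10 = 10*M)
C + U(c(B(1, -2))) = -293488 + 10*7 = -293488 + 70 = -293418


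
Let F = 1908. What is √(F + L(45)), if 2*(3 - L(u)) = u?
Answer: √7554/2 ≈ 43.457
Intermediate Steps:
L(u) = 3 - u/2
√(F + L(45)) = √(1908 + (3 - ½*45)) = √(1908 + (3 - 45/2)) = √(1908 - 39/2) = √(3777/2) = √7554/2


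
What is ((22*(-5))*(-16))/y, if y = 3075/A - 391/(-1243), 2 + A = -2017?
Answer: -368077160/252733 ≈ -1456.4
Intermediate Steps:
A = -2019 (A = -2 - 2017 = -2019)
y = -1010932/836539 (y = 3075/(-2019) - 391/(-1243) = 3075*(-1/2019) - 391*(-1/1243) = -1025/673 + 391/1243 = -1010932/836539 ≈ -1.2085)
((22*(-5))*(-16))/y = ((22*(-5))*(-16))/(-1010932/836539) = -110*(-16)*(-836539/1010932) = 1760*(-836539/1010932) = -368077160/252733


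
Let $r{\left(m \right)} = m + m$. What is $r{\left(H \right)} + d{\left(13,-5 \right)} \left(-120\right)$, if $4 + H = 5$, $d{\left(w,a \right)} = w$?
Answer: $-1558$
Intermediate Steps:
$H = 1$ ($H = -4 + 5 = 1$)
$r{\left(m \right)} = 2 m$
$r{\left(H \right)} + d{\left(13,-5 \right)} \left(-120\right) = 2 \cdot 1 + 13 \left(-120\right) = 2 - 1560 = -1558$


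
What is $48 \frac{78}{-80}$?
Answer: $- \frac{234}{5} \approx -46.8$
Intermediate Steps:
$48 \frac{78}{-80} = 48 \cdot 78 \left(- \frac{1}{80}\right) = 48 \left(- \frac{39}{40}\right) = - \frac{234}{5}$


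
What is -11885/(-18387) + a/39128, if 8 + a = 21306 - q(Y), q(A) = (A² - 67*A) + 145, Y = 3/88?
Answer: 6613519010077/5571393974784 ≈ 1.1870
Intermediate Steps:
Y = 3/88 (Y = 3*(1/88) = 3/88 ≈ 0.034091)
q(A) = 145 + A² - 67*A
a = 163826511/7744 (a = -8 + (21306 - (145 + (3/88)² - 67*3/88)) = -8 + (21306 - (145 + 9/7744 - 201/88)) = -8 + (21306 - 1*1105201/7744) = -8 + (21306 - 1105201/7744) = -8 + 163888463/7744 = 163826511/7744 ≈ 21155.)
-11885/(-18387) + a/39128 = -11885/(-18387) + (163826511/7744)/39128 = -11885*(-1/18387) + (163826511/7744)*(1/39128) = 11885/18387 + 163826511/303007232 = 6613519010077/5571393974784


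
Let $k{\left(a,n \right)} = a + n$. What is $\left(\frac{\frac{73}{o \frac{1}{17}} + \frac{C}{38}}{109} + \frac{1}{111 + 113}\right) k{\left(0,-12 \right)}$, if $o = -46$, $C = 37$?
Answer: $\frac{7493709}{2667448} \approx 2.8093$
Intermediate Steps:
$\left(\frac{\frac{73}{o \frac{1}{17}} + \frac{C}{38}}{109} + \frac{1}{111 + 113}\right) k{\left(0,-12 \right)} = \left(\frac{\frac{73}{\left(-46\right) \frac{1}{17}} + \frac{37}{38}}{109} + \frac{1}{111 + 113}\right) \left(0 - 12\right) = \left(\left(\frac{73}{\left(-46\right) \frac{1}{17}} + 37 \cdot \frac{1}{38}\right) \frac{1}{109} + \frac{1}{224}\right) \left(-12\right) = \left(\left(\frac{73}{- \frac{46}{17}} + \frac{37}{38}\right) \frac{1}{109} + \frac{1}{224}\right) \left(-12\right) = \left(\left(73 \left(- \frac{17}{46}\right) + \frac{37}{38}\right) \frac{1}{109} + \frac{1}{224}\right) \left(-12\right) = \left(\left(- \frac{1241}{46} + \frac{37}{38}\right) \frac{1}{109} + \frac{1}{224}\right) \left(-12\right) = \left(\left(- \frac{11364}{437}\right) \frac{1}{109} + \frac{1}{224}\right) \left(-12\right) = \left(- \frac{11364}{47633} + \frac{1}{224}\right) \left(-12\right) = \left(- \frac{2497903}{10669792}\right) \left(-12\right) = \frac{7493709}{2667448}$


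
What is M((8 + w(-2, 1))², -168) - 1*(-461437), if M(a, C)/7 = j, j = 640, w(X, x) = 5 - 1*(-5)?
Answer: 465917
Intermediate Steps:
w(X, x) = 10 (w(X, x) = 5 + 5 = 10)
M(a, C) = 4480 (M(a, C) = 7*640 = 4480)
M((8 + w(-2, 1))², -168) - 1*(-461437) = 4480 - 1*(-461437) = 4480 + 461437 = 465917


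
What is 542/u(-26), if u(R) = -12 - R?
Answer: 271/7 ≈ 38.714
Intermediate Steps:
542/u(-26) = 542/(-12 - 1*(-26)) = 542/(-12 + 26) = 542/14 = 542*(1/14) = 271/7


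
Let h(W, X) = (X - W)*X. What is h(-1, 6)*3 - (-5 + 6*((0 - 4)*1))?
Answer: 155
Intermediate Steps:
h(W, X) = X*(X - W)
h(-1, 6)*3 - (-5 + 6*((0 - 4)*1)) = (6*(6 - 1*(-1)))*3 - (-5 + 6*((0 - 4)*1)) = (6*(6 + 1))*3 - (-5 + 6*(-4*1)) = (6*7)*3 - (-5 + 6*(-4)) = 42*3 - (-5 - 24) = 126 - 1*(-29) = 126 + 29 = 155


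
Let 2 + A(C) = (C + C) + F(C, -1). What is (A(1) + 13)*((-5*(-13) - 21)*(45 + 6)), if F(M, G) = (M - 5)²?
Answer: 65076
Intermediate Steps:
F(M, G) = (-5 + M)²
A(C) = -2 + (-5 + C)² + 2*C (A(C) = -2 + ((C + C) + (-5 + C)²) = -2 + (2*C + (-5 + C)²) = -2 + ((-5 + C)² + 2*C) = -2 + (-5 + C)² + 2*C)
(A(1) + 13)*((-5*(-13) - 21)*(45 + 6)) = ((23 + 1² - 8*1) + 13)*((-5*(-13) - 21)*(45 + 6)) = ((23 + 1 - 8) + 13)*((65 - 21)*51) = (16 + 13)*(44*51) = 29*2244 = 65076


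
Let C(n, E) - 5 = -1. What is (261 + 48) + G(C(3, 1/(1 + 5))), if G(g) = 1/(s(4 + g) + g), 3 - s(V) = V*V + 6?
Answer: 19466/63 ≈ 308.98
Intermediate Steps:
s(V) = -3 - V² (s(V) = 3 - (V*V + 6) = 3 - (V² + 6) = 3 - (6 + V²) = 3 + (-6 - V²) = -3 - V²)
C(n, E) = 4 (C(n, E) = 5 - 1 = 4)
G(g) = 1/(-3 + g - (4 + g)²) (G(g) = 1/((-3 - (4 + g)²) + g) = 1/(-3 + g - (4 + g)²))
(261 + 48) + G(C(3, 1/(1 + 5))) = (261 + 48) - 1/(3 + (4 + 4)² - 1*4) = 309 - 1/(3 + 8² - 4) = 309 - 1/(3 + 64 - 4) = 309 - 1/63 = 19466/63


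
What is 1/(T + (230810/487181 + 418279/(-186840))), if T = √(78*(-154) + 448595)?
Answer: 14623426685852404545960/3617296635345111396730124999 + 8285532063192395841600*√436583/3617296635345111396730124999 ≈ 0.0015175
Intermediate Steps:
T = √436583 (T = √(-12012 + 448595) = √436583 ≈ 660.74)
1/(T + (230810/487181 + 418279/(-186840))) = 1/(√436583 + (230810/487181 + 418279/(-186840))) = 1/(√436583 + (230810*(1/487181) + 418279*(-1/186840))) = 1/(√436583 + (230810/487181 - 418279/186840)) = 1/(√436583 - 160653041099/91024898040) = 1/(-160653041099/91024898040 + √436583)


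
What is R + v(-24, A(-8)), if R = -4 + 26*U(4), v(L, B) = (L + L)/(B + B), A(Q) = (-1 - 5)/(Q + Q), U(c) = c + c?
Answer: 140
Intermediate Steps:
U(c) = 2*c
A(Q) = -3/Q (A(Q) = -6*1/(2*Q) = -3/Q)
v(L, B) = L/B (v(L, B) = (2*L)/((2*B)) = (2*L)*(1/(2*B)) = L/B)
R = 204 (R = -4 + 26*(2*4) = -4 + 26*8 = -4 + 208 = 204)
R + v(-24, A(-8)) = 204 - 24/((-3/(-8))) = 204 - 24/((-3*(-1/8))) = 204 - 24/3/8 = 204 - 24*8/3 = 204 - 64 = 140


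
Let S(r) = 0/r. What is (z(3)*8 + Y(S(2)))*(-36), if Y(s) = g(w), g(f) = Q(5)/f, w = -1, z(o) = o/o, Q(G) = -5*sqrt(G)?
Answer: -288 - 180*sqrt(5) ≈ -690.49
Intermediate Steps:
z(o) = 1
S(r) = 0
g(f) = -5*sqrt(5)/f (g(f) = (-5*sqrt(5))/f = -5*sqrt(5)/f)
Y(s) = 5*sqrt(5) (Y(s) = -5*sqrt(5)/(-1) = -5*sqrt(5)*(-1) = 5*sqrt(5))
(z(3)*8 + Y(S(2)))*(-36) = (1*8 + 5*sqrt(5))*(-36) = (8 + 5*sqrt(5))*(-36) = -288 - 180*sqrt(5)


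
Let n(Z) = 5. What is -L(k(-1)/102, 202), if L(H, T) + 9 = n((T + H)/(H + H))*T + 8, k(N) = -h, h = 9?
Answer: -1009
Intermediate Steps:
k(N) = -9 (k(N) = -1*9 = -9)
L(H, T) = -1 + 5*T (L(H, T) = -9 + (5*T + 8) = -9 + (8 + 5*T) = -1 + 5*T)
-L(k(-1)/102, 202) = -(-1 + 5*202) = -(-1 + 1010) = -1*1009 = -1009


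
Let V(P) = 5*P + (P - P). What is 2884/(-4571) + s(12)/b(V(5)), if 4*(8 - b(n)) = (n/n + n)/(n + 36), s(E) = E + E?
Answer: 505076/209613 ≈ 2.4096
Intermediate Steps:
V(P) = 5*P (V(P) = 5*P + 0 = 5*P)
s(E) = 2*E
b(n) = 8 - (1 + n)/(4*(36 + n)) (b(n) = 8 - (n/n + n)/(4*(n + 36)) = 8 - (1 + n)/(4*(36 + n)))
2884/(-4571) + s(12)/b(V(5)) = 2884/(-4571) + (2*12)/(((1151 + 31*(5*5))/(4*(36 + 5*5)))) = 2884*(-1/4571) + 24/(((1151 + 31*25)/(4*(36 + 25)))) = -412/653 + 24/(((¼)*(1151 + 775)/61)) = -412/653 + 24/(((¼)*(1/61)*1926)) = -412/653 + 24/(963/122) = -412/653 + 24*(122/963) = -412/653 + 976/321 = 505076/209613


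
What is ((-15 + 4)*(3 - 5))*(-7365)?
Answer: -162030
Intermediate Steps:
((-15 + 4)*(3 - 5))*(-7365) = -11*(-2)*(-7365) = 22*(-7365) = -162030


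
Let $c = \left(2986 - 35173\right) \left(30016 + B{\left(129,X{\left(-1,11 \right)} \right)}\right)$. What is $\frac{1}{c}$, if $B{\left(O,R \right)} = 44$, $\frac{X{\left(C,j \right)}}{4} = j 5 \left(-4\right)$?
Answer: $- \frac{1}{967541220} \approx -1.0335 \cdot 10^{-9}$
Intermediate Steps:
$X{\left(C,j \right)} = - 80 j$ ($X{\left(C,j \right)} = 4 j 5 \left(-4\right) = 4 \cdot 5 j \left(-4\right) = 4 \left(- 20 j\right) = - 80 j$)
$c = -967541220$ ($c = \left(2986 - 35173\right) \left(30016 + 44\right) = \left(-32187\right) 30060 = -967541220$)
$\frac{1}{c} = \frac{1}{-967541220} = - \frac{1}{967541220}$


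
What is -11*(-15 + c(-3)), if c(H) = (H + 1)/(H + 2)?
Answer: 143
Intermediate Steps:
c(H) = (1 + H)/(2 + H)
-11*(-15 + c(-3)) = -11*(-15 + (1 - 3)/(2 - 3)) = -11*(-15 - 2/(-1)) = -11*(-15 - 1*(-2)) = -11*(-15 + 2) = -11*(-13) = 143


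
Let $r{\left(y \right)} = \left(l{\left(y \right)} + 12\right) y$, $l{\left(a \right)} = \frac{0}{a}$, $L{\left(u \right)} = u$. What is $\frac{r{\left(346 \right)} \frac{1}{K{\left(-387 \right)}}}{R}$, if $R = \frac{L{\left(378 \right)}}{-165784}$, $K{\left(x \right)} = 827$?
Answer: $- \frac{114722528}{52101} \approx -2201.9$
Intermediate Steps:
$l{\left(a \right)} = 0$
$R = - \frac{189}{82892}$ ($R = \frac{378}{-165784} = 378 \left(- \frac{1}{165784}\right) = - \frac{189}{82892} \approx -0.0022801$)
$r{\left(y \right)} = 12 y$ ($r{\left(y \right)} = \left(0 + 12\right) y = 12 y$)
$\frac{r{\left(346 \right)} \frac{1}{K{\left(-387 \right)}}}{R} = \frac{12 \cdot 346 \cdot \frac{1}{827}}{- \frac{189}{82892}} = 4152 \cdot \frac{1}{827} \left(- \frac{82892}{189}\right) = \frac{4152}{827} \left(- \frac{82892}{189}\right) = - \frac{114722528}{52101}$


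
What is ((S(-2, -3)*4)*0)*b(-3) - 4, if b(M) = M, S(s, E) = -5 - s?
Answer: -4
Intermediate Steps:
((S(-2, -3)*4)*0)*b(-3) - 4 = (((-5 - 1*(-2))*4)*0)*(-3) - 4 = (((-5 + 2)*4)*0)*(-3) - 4 = (-3*4*0)*(-3) - 4 = -12*0*(-3) - 4 = 0*(-3) - 4 = 0 - 4 = -4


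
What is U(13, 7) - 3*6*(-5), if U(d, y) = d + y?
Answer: 110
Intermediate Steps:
U(13, 7) - 3*6*(-5) = (13 + 7) - 3*6*(-5) = 20 - 18*(-5) = 20 + 90 = 110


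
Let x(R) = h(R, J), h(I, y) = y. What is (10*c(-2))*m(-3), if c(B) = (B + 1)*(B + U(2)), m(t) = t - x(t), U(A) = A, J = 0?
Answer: 0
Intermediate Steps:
x(R) = 0
m(t) = t (m(t) = t - 1*0 = t + 0 = t)
c(B) = (1 + B)*(2 + B) (c(B) = (B + 1)*(B + 2) = (1 + B)*(2 + B))
(10*c(-2))*m(-3) = (10*(2 + (-2)² + 3*(-2)))*(-3) = (10*(2 + 4 - 6))*(-3) = (10*0)*(-3) = 0*(-3) = 0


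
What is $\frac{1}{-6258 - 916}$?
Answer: $- \frac{1}{7174} \approx -0.00013939$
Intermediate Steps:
$\frac{1}{-6258 - 916} = \frac{1}{-7174} = - \frac{1}{7174}$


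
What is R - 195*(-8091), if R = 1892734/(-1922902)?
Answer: 1516923561628/961451 ≈ 1.5777e+6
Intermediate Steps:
R = -946367/961451 (R = 1892734*(-1/1922902) = -946367/961451 ≈ -0.98431)
R - 195*(-8091) = -946367/961451 - 195*(-8091) = -946367/961451 + 1577745 = 1516923561628/961451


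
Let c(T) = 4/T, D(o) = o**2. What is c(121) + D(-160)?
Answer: 3097604/121 ≈ 25600.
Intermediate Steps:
c(121) + D(-160) = 4/121 + (-160)**2 = 4*(1/121) + 25600 = 4/121 + 25600 = 3097604/121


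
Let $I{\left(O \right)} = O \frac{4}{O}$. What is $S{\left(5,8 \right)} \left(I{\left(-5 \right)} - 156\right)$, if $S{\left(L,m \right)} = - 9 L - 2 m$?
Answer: $9272$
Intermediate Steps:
$I{\left(O \right)} = 4$
$S{\left(5,8 \right)} \left(I{\left(-5 \right)} - 156\right) = \left(\left(-9\right) 5 - 16\right) \left(4 - 156\right) = \left(-45 - 16\right) \left(-152\right) = \left(-61\right) \left(-152\right) = 9272$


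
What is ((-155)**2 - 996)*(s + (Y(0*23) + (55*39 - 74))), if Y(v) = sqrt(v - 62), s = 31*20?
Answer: 61971039 + 23029*I*sqrt(62) ≈ 6.1971e+7 + 1.8133e+5*I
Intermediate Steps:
s = 620
Y(v) = sqrt(-62 + v)
((-155)**2 - 996)*(s + (Y(0*23) + (55*39 - 74))) = ((-155)**2 - 996)*(620 + (sqrt(-62 + 0*23) + (55*39 - 74))) = (24025 - 996)*(620 + (sqrt(-62 + 0) + (2145 - 74))) = 23029*(620 + (sqrt(-62) + 2071)) = 23029*(620 + (I*sqrt(62) + 2071)) = 23029*(620 + (2071 + I*sqrt(62))) = 23029*(2691 + I*sqrt(62)) = 61971039 + 23029*I*sqrt(62)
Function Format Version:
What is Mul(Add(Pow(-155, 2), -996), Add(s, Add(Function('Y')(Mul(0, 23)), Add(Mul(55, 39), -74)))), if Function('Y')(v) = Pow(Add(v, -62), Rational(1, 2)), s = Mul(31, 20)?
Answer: Add(61971039, Mul(23029, I, Pow(62, Rational(1, 2)))) ≈ Add(6.1971e+7, Mul(1.8133e+5, I))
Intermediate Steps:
s = 620
Function('Y')(v) = Pow(Add(-62, v), Rational(1, 2))
Mul(Add(Pow(-155, 2), -996), Add(s, Add(Function('Y')(Mul(0, 23)), Add(Mul(55, 39), -74)))) = Mul(Add(Pow(-155, 2), -996), Add(620, Add(Pow(Add(-62, Mul(0, 23)), Rational(1, 2)), Add(Mul(55, 39), -74)))) = Mul(Add(24025, -996), Add(620, Add(Pow(Add(-62, 0), Rational(1, 2)), Add(2145, -74)))) = Mul(23029, Add(620, Add(Pow(-62, Rational(1, 2)), 2071))) = Mul(23029, Add(620, Add(Mul(I, Pow(62, Rational(1, 2))), 2071))) = Mul(23029, Add(620, Add(2071, Mul(I, Pow(62, Rational(1, 2)))))) = Mul(23029, Add(2691, Mul(I, Pow(62, Rational(1, 2))))) = Add(61971039, Mul(23029, I, Pow(62, Rational(1, 2))))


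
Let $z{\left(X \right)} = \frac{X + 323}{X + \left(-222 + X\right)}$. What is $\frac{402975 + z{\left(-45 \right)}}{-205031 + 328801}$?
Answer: $\frac{62863961}{19308120} \approx 3.2558$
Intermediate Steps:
$z{\left(X \right)} = \frac{323 + X}{-222 + 2 X}$
$\frac{402975 + z{\left(-45 \right)}}{-205031 + 328801} = \frac{402975 + \frac{323 - 45}{2 \left(-111 - 45\right)}}{-205031 + 328801} = \frac{402975 + \frac{1}{2} \frac{1}{-156} \cdot 278}{123770} = \left(402975 + \frac{1}{2} \left(- \frac{1}{156}\right) 278\right) \frac{1}{123770} = \left(402975 - \frac{139}{156}\right) \frac{1}{123770} = \frac{62863961}{156} \cdot \frac{1}{123770} = \frac{62863961}{19308120}$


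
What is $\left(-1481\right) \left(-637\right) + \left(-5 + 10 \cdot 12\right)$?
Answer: $943512$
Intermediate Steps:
$\left(-1481\right) \left(-637\right) + \left(-5 + 10 \cdot 12\right) = 943397 + \left(-5 + 120\right) = 943397 + 115 = 943512$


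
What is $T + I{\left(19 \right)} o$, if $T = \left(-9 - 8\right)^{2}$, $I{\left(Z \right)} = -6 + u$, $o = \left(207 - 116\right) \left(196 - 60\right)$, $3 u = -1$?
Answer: $- \frac{234277}{3} \approx -78092.0$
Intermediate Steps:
$u = - \frac{1}{3}$ ($u = \frac{1}{3} \left(-1\right) = - \frac{1}{3} \approx -0.33333$)
$o = 12376$ ($o = 91 \cdot 136 = 12376$)
$I{\left(Z \right)} = - \frac{19}{3}$ ($I{\left(Z \right)} = -6 - \frac{1}{3} = - \frac{19}{3}$)
$T = 289$ ($T = \left(-17\right)^{2} = 289$)
$T + I{\left(19 \right)} o = 289 - \frac{235144}{3} = - \frac{234277}{3}$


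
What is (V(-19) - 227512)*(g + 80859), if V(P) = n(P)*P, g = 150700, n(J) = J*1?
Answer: -52598858409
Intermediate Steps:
n(J) = J
V(P) = P² (V(P) = P*P = P²)
(V(-19) - 227512)*(g + 80859) = ((-19)² - 227512)*(150700 + 80859) = (361 - 227512)*231559 = -227151*231559 = -52598858409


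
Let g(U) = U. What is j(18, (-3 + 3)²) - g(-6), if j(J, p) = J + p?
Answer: 24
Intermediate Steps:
j(18, (-3 + 3)²) - g(-6) = (18 + (-3 + 3)²) - 1*(-6) = (18 + 0²) + 6 = (18 + 0) + 6 = 18 + 6 = 24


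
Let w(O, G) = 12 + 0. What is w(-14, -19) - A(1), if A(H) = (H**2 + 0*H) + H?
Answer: 10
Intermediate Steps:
w(O, G) = 12
A(H) = H + H**2 (A(H) = (H**2 + 0) + H = H**2 + H = H + H**2)
w(-14, -19) - A(1) = 12 - (1 + 1) = 12 - 2 = 10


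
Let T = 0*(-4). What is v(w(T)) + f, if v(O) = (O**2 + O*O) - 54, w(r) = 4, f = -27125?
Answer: -27147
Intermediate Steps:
T = 0
v(O) = -54 + 2*O**2 (v(O) = (O**2 + O**2) - 54 = 2*O**2 - 54 = -54 + 2*O**2)
v(w(T)) + f = (-54 + 2*4**2) - 27125 = (-54 + 2*16) - 27125 = (-54 + 32) - 27125 = -22 - 27125 = -27147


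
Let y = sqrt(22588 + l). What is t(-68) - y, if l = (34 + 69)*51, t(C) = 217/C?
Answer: -217/68 - sqrt(27841) ≈ -170.05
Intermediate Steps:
l = 5253 (l = 103*51 = 5253)
y = sqrt(27841) (y = sqrt(22588 + 5253) = sqrt(27841) ≈ 166.86)
t(-68) - y = 217/(-68) - sqrt(27841) = 217*(-1/68) - sqrt(27841) = -217/68 - sqrt(27841)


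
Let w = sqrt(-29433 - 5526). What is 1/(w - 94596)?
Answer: -31532/2982812725 - I*sqrt(34959)/8948438175 ≈ -1.0571e-5 - 2.0895e-8*I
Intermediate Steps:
w = I*sqrt(34959) (w = sqrt(-34959) = I*sqrt(34959) ≈ 186.97*I)
1/(w - 94596) = 1/(I*sqrt(34959) - 94596) = 1/(-94596 + I*sqrt(34959))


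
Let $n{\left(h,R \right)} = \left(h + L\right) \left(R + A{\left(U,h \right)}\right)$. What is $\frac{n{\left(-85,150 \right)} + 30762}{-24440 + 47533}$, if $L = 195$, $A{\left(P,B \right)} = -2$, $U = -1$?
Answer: $\frac{47042}{23093} \approx 2.0371$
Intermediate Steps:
$n{\left(h,R \right)} = \left(-2 + R\right) \left(195 + h\right)$ ($n{\left(h,R \right)} = \left(h + 195\right) \left(R - 2\right) = \left(195 + h\right) \left(-2 + R\right) = \left(-2 + R\right) \left(195 + h\right)$)
$\frac{n{\left(-85,150 \right)} + 30762}{-24440 + 47533} = \frac{\left(-390 - -170 + 195 \cdot 150 + 150 \left(-85\right)\right) + 30762}{-24440 + 47533} = \frac{\left(-390 + 170 + 29250 - 12750\right) + 30762}{23093} = \left(16280 + 30762\right) \frac{1}{23093} = 47042 \cdot \frac{1}{23093} = \frac{47042}{23093}$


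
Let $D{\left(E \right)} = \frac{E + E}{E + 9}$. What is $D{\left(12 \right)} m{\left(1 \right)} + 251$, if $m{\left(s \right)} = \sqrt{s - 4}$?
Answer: $251 + \frac{8 i \sqrt{3}}{7} \approx 251.0 + 1.9795 i$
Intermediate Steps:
$m{\left(s \right)} = \sqrt{-4 + s}$
$D{\left(E \right)} = \frac{2 E}{9 + E}$
$D{\left(12 \right)} m{\left(1 \right)} + 251 = 2 \cdot 12 \frac{1}{9 + 12} \sqrt{-4 + 1} + 251 = 2 \cdot 12 \cdot \frac{1}{21} \sqrt{-3} + 251 = 2 \cdot 12 \cdot \frac{1}{21} i \sqrt{3} + 251 = \frac{8 i \sqrt{3}}{7} + 251 = 251 + \frac{8 i \sqrt{3}}{7}$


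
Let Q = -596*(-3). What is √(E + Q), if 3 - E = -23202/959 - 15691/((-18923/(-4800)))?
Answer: √1908525991455521781/18147157 ≈ 76.127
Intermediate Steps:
Q = 1788
E = 72722304117/18147157 (E = 3 - (-23202/959 - 15691/((-18923/(-4800)))) = 3 - (-23202*1/959 - 15691/((-18923*(-1/4800)))) = 3 - (-23202/959 - 15691/18923/4800) = 3 - (-23202/959 - 15691*4800/18923) = 3 - (-23202/959 - 75316800/18923) = 3 - 1*(-72667862646/18147157) = 3 + 72667862646/18147157 = 72722304117/18147157 ≈ 4007.4)
√(E + Q) = √(72722304117/18147157 + 1788) = √(105169420833/18147157) = √1908525991455521781/18147157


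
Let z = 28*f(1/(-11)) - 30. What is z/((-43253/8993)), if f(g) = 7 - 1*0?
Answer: -1492838/43253 ≈ -34.514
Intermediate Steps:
f(g) = 7 (f(g) = 7 + 0 = 7)
z = 166 (z = 28*7 - 30 = 196 - 30 = 166)
z/((-43253/8993)) = 166/((-43253/8993)) = 166/((-43253*1/8993)) = 166/(-43253/8993) = 166*(-8993/43253) = -1492838/43253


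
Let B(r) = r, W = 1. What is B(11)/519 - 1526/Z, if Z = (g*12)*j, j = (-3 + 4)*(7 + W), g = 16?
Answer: -43061/44288 ≈ -0.97229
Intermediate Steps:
j = 8 (j = (-3 + 4)*(7 + 1) = 1*8 = 8)
Z = 1536 (Z = (16*12)*8 = 192*8 = 1536)
B(11)/519 - 1526/Z = 11/519 - 1526/1536 = 11*(1/519) - 1526*1/1536 = 11/519 - 763/768 = -43061/44288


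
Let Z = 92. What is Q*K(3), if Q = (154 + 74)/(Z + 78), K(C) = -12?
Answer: -1368/85 ≈ -16.094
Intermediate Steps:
Q = 114/85 (Q = (154 + 74)/(92 + 78) = 228/170 = 228*(1/170) = 114/85 ≈ 1.3412)
Q*K(3) = (114/85)*(-12) = -1368/85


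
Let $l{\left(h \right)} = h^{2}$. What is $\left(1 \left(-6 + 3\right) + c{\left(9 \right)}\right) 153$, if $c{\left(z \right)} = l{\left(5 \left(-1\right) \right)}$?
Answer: $3366$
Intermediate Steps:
$c{\left(z \right)} = 25$ ($c{\left(z \right)} = \left(5 \left(-1\right)\right)^{2} = \left(-5\right)^{2} = 25$)
$\left(1 \left(-6 + 3\right) + c{\left(9 \right)}\right) 153 = \left(1 \left(-6 + 3\right) + 25\right) 153 = \left(1 \left(-3\right) + 25\right) 153 = \left(-3 + 25\right) 153 = 22 \cdot 153 = 3366$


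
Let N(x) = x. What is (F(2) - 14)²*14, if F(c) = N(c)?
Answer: 2016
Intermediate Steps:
F(c) = c
(F(2) - 14)²*14 = (2 - 14)²*14 = (-12)²*14 = 144*14 = 2016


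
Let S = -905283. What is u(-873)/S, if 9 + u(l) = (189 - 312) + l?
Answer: 335/301761 ≈ 0.0011101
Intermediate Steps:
u(l) = -132 + l (u(l) = -9 + ((189 - 312) + l) = -9 + (-123 + l) = -132 + l)
u(-873)/S = (-132 - 873)/(-905283) = -1005*(-1/905283) = 335/301761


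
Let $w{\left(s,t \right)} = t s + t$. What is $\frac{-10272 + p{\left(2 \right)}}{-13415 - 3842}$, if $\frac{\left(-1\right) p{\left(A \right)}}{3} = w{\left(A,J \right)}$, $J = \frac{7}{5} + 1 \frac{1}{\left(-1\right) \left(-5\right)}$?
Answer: $\frac{51432}{86285} \approx 0.59607$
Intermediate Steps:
$J = \frac{8}{5}$ ($J = 7 \cdot \frac{1}{5} + 1 \cdot \frac{1}{5} = \frac{7}{5} + 1 \cdot \frac{1}{5} = \frac{7}{5} + \frac{1}{5} = \frac{8}{5} \approx 1.6$)
$w{\left(s,t \right)} = t + s t$ ($w{\left(s,t \right)} = s t + t = t + s t$)
$p{\left(A \right)} = - \frac{24}{5} - \frac{24 A}{5}$ ($p{\left(A \right)} = - 3 \frac{8 \left(1 + A\right)}{5} = - 3 \left(\frac{8}{5} + \frac{8 A}{5}\right) = - \frac{24}{5} - \frac{24 A}{5}$)
$\frac{-10272 + p{\left(2 \right)}}{-13415 - 3842} = \frac{-10272 - \frac{72}{5}}{-13415 - 3842} = \frac{-10272 - \frac{72}{5}}{-17257} = \left(-10272 - \frac{72}{5}\right) \left(- \frac{1}{17257}\right) = \left(- \frac{51432}{5}\right) \left(- \frac{1}{17257}\right) = \frac{51432}{86285}$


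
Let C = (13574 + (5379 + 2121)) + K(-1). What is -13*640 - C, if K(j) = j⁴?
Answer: -29395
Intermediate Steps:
C = 21075 (C = (13574 + (5379 + 2121)) + (-1)⁴ = (13574 + 7500) + 1 = 21074 + 1 = 21075)
-13*640 - C = -13*640 - 1*21075 = -8320 - 21075 = -29395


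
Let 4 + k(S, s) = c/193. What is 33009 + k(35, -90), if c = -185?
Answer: 6369780/193 ≈ 33004.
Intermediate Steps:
k(S, s) = -957/193 (k(S, s) = -4 - 185/193 = -957/193)
33009 + k(35, -90) = 33009 - 957/193 = 6369780/193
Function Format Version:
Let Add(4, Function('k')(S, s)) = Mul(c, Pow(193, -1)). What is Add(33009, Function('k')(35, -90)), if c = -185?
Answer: Rational(6369780, 193) ≈ 33004.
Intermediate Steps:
Function('k')(S, s) = Rational(-957, 193) (Function('k')(S, s) = Add(-4, Mul(-185, Pow(193, -1))) = Add(-4, Mul(-185, Rational(1, 193))) = Add(-4, Rational(-185, 193)) = Rational(-957, 193))
Add(33009, Function('k')(35, -90)) = Add(33009, Rational(-957, 193)) = Rational(6369780, 193)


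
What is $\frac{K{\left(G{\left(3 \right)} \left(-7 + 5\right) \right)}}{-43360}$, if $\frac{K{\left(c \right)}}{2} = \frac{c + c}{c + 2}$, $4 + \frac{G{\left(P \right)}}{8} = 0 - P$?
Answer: $- \frac{7}{77235} \approx -9.0632 \cdot 10^{-5}$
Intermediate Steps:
$G{\left(P \right)} = -32 - 8 P$ ($G{\left(P \right)} = -32 + 8 \left(0 - P\right) = -32 + 8 \left(- P\right) = -32 - 8 P$)
$K{\left(c \right)} = \frac{4 c}{2 + c}$ ($K{\left(c \right)} = 2 \frac{c + c}{c + 2} = 2 \frac{2 c}{2 + c} = \frac{4 c}{2 + c}$)
$\frac{K{\left(G{\left(3 \right)} \left(-7 + 5\right) \right)}}{-43360} = \frac{4 \left(-32 - 24\right) \left(-7 + 5\right) \frac{1}{2 + \left(-32 - 24\right) \left(-7 + 5\right)}}{-43360} = \frac{4 \left(-32 - 24\right) \left(-2\right)}{2 + \left(-32 - 24\right) \left(-2\right)} \left(- \frac{1}{43360}\right) = \frac{4 \left(\left(-56\right) \left(-2\right)\right)}{2 - -112} \left(- \frac{1}{43360}\right) = 4 \cdot 112 \frac{1}{2 + 112} \left(- \frac{1}{43360}\right) = 4 \cdot 112 \cdot \frac{1}{114} \left(- \frac{1}{43360}\right) = \frac{224}{57} \left(- \frac{1}{43360}\right) = - \frac{7}{77235}$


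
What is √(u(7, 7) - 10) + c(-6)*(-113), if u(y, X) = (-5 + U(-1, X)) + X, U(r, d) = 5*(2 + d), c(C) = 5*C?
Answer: 3390 + √37 ≈ 3396.1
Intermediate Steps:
U(r, d) = 10 + 5*d
u(y, X) = 5 + 6*X (u(y, X) = (-5 + (10 + 5*X)) + X = (5 + 5*X) + X = 5 + 6*X)
√(u(7, 7) - 10) + c(-6)*(-113) = √((5 + 6*7) - 10) + (5*(-6))*(-113) = √((5 + 42) - 10) - 30*(-113) = √(47 - 10) + 3390 = √37 + 3390 = 3390 + √37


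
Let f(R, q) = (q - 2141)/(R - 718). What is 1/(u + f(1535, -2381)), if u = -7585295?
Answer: -43/326167923 ≈ -1.3183e-7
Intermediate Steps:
f(R, q) = (-2141 + q)/(-718 + R)
1/(u + f(1535, -2381)) = 1/(-7585295 + (-2141 - 2381)/(-718 + 1535)) = 1/(-7585295 - 4522/817) = 1/(-7585295 + (1/817)*(-4522)) = 1/(-7585295 - 238/43) = 1/(-326167923/43) = -43/326167923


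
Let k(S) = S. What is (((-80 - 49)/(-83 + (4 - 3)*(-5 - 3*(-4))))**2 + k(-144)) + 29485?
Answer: 169490257/5776 ≈ 29344.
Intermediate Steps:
(((-80 - 49)/(-83 + (4 - 3)*(-5 - 3*(-4))))**2 + k(-144)) + 29485 = (((-80 - 49)/(-83 + (4 - 3)*(-5 - 3*(-4))))**2 - 144) + 29485 = ((-129/(-83 + 1*(-5 + 12)))**2 - 144) + 29485 = ((-129/(-83 + 1*7))**2 - 144) + 29485 = ((-129/(-83 + 7))**2 - 144) + 29485 = ((-129/(-76))**2 - 144) + 29485 = ((-129*(-1/76))**2 - 144) + 29485 = ((129/76)**2 - 144) + 29485 = (16641/5776 - 144) + 29485 = -815103/5776 + 29485 = 169490257/5776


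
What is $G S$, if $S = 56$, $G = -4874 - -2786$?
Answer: $-116928$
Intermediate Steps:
$G = -2088$ ($G = -4874 + 2786 = -2088$)
$G S = \left(-2088\right) 56 = -116928$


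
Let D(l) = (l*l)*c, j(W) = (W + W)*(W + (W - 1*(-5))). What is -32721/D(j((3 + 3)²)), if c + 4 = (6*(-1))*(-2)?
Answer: -10907/81962496 ≈ -0.00013307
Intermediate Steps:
c = 8 (c = -4 + (6*(-1))*(-2) = -4 - 6*(-2) = -4 + 12 = 8)
j(W) = 2*W*(5 + 2*W) (j(W) = (2*W)*(W + (W + 5)) = (2*W)*(W + (5 + W)) = (2*W)*(5 + 2*W) = 2*W*(5 + 2*W))
D(l) = 8*l² (D(l) = (l*l)*8 = l²*8 = 8*l²)
-32721/D(j((3 + 3)²)) = -32721*1/(32*(3 + 3)⁴*(5 + 2*(3 + 3)²)²) = -32721*1/(41472*(5 + 2*6²)²) = -32721*1/(41472*(5 + 2*36)²) = -32721*1/(41472*(5 + 72)²) = -32721/(8*(2*36*77)²) = -32721/(8*5544²) = -32721/(8*30735936) = -32721/245887488 = -32721*1/245887488 = -10907/81962496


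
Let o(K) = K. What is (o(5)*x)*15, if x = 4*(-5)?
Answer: -1500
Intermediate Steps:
x = -20
(o(5)*x)*15 = (5*(-20))*15 = -100*15 = -1500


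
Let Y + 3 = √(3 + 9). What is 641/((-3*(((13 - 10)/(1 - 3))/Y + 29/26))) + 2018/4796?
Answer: -24613414/866877 + 108329*√3/1446 ≈ 101.37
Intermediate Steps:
Y = -3 + 2*√3 (Y = -3 + √(3 + 9) = -3 + √12 = -3 + 2*√3 ≈ 0.46410)
641/((-3*(((13 - 10)/(1 - 3))/Y + 29/26))) + 2018/4796 = 641/((-3*(((13 - 10)/(1 - 3))/(-3 + 2*√3) + 29/26))) + 2018/4796 = 641/((-3*((3/(-2))/(-3 + 2*√3) + 29*(1/26)))) + 2018*(1/4796) = 641/((-3*((3*(-½))/(-3 + 2*√3) + 29/26))) + 1009/2398 = 641/((-3*(-3/(2*(-3 + 2*√3)) + 29/26))) + 1009/2398 = 641/((-3*(29/26 - 3/(2*(-3 + 2*√3))))) + 1009/2398 = 641/(-87/26 + 9/(2*(-3 + 2*√3))) + 1009/2398 = 1009/2398 + 641/(-87/26 + 9/(2*(-3 + 2*√3)))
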